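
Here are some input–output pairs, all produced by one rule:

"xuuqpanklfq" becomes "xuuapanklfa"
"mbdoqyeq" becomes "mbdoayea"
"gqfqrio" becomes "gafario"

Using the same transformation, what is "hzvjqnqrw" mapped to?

In each case the input is transformed by: replace every "q" with "a".
Doing the same to "hzvjqnqrw": "hzvjanarw".

hzvjanarw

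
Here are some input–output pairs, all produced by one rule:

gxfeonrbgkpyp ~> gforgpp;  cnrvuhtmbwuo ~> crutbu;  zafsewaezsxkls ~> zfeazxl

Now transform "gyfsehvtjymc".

The transformation: keep every other character starting from the first (positions 1st, 3rd, 5th, ...).
"gyfsehvtjymc" → "gfevjm".

gfevjm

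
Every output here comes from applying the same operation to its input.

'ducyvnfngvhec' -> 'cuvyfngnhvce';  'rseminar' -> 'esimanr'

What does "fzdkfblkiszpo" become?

dzfklbikzsop

The pattern: delete the first character, then swap each adjacent pair of characters (1↔2, 3↔4, ...).
On "fzdkfblkiszpo": the first step gives "zdkfblkiszpo", and the second then gives "dzfklbikzsop".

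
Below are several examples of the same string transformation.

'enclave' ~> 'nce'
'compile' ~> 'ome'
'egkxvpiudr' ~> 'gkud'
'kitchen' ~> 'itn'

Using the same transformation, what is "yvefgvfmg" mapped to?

vem

The rule is to swap each adjacent pair of characters (1↔2, 3↔4, ...), then keep one character in every 3, starting at position 1 (positions 1st, 4th, 7th, ...).
"yvefgvfmg" → "vyfevgmfg" → "vem".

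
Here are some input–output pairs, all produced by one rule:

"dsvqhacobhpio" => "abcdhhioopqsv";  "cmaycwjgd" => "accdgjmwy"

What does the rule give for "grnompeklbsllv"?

begklllmnoprsv

Rule — sort the characters into alphabetical order.
Doing the same to "grnompeklbsllv": "begklllmnoprsv".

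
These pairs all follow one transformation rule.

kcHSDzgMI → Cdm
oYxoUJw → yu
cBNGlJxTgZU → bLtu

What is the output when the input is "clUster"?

Each output is the input with this applied: flip the case of every letter, then keep one character in every 3, starting at position 2 (positions 2nd, 5th, 8th, ...).
Starting from "clUster": after the first operation, "CLuSTER"; after the second, "LT".

LT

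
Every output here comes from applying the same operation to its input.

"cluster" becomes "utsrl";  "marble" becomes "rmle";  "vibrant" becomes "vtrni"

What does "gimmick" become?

Looking at the pairs, the operation is to sort the characters into reverse alphabetical order, then delete the last 2 characters.
Applying both steps to "gimmick": "mmkiigc", then "mmkii".

mmkii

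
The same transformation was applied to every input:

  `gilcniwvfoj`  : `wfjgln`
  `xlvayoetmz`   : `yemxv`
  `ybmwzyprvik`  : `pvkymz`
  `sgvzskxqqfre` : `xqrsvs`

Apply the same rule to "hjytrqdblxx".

The pattern: keep every other character starting from the first (positions 1st, 3rd, 5th, ...), then move the last 3 characters to the front (rotate right by 3).
For "hjytrqdblxx", step one produces "hyrdlx"; step two turns that into "dlxhyr".
(Check on "sgvzskxqqfre": → "svsxqr" → "xqrsvs" ✓)

dlxhyr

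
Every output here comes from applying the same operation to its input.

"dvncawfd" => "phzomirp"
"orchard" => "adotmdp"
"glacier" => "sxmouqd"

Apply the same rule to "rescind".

dqeouzp

Each output is the input with this applied: shift every letter 12 places forward in the alphabet (wrapping around).
For "rescind" the result is "dqeouzp".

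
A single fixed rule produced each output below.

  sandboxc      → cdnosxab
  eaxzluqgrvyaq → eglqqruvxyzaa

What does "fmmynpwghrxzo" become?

hmmnoprwxyzfg

Rule — sort the characters into alphabetical order, then move the first 2 characters to the end (rotate left by 2).
"fmmynpwghrxzo" → "fghmmnoprwxyz" → "hmmnoprwxyzfg".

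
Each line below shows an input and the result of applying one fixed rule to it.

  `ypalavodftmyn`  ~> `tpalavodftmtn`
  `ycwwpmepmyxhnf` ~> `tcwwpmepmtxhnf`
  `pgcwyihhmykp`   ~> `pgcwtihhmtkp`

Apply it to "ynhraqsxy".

tnhraqsxt

In each case the input is transformed by: replace every "y" with "t".
For "ynhraqsxy" the result is "tnhraqsxt".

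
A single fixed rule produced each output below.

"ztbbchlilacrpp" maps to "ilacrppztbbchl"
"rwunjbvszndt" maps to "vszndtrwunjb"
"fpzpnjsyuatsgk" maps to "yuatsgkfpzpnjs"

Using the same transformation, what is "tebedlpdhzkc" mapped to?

The transformation: swap the front and back halves of the string.
"tebedlpdhzkc" → "pdhzkctebedl".

pdhzkctebedl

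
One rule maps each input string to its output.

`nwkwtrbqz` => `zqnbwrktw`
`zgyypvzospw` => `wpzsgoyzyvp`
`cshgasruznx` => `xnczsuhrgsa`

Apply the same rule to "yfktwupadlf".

The transformation: move the last character to the front, then take characters alternately from the front and the back (1st, last, 2nd, 2nd-last, ...).
"yfktwupadlf" → "fyfktwupadl" → "flydfakptuw".

flydfakptuw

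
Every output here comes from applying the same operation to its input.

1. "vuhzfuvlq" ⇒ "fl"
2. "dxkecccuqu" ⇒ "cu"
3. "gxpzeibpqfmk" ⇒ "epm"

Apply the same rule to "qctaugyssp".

What's happening: delete the first 2 characters, then keep one character in every 3, starting at position 3 (positions 3rd, 6th, 9th, ...).
So "qctaugyssp" becomes "us".
(Check on "vuhzfuvlq": → "hzfuvlq" → "fl" ✓)

us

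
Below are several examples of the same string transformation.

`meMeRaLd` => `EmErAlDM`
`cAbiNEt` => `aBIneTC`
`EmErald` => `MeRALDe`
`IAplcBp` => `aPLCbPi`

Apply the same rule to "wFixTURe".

In each case the input is transformed by: flip the case of every letter, then move the first character to the end.
On "wFixTURe": the first step gives "WfIXturE", and the second then gives "fIXturEW".

fIXturEW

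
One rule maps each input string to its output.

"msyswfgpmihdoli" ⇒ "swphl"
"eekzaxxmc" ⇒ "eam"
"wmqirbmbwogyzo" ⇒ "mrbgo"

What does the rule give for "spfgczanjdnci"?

pcnn

The pattern: keep one character in every 3, starting at position 2 (positions 2nd, 5th, 8th, ...).
"spfgczanjdnci" → "pcnn".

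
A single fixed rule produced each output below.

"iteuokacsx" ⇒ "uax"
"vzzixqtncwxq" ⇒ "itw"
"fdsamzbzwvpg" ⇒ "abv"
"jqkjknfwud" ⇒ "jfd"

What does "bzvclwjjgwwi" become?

In each case the input is transformed by: delete the first 3 characters, then keep one character in every 3, starting at position 1 (positions 1st, 4th, 7th, ...).
Starting from "bzvclwjjgwwi": after the first operation, "clwjjgwwi"; after the second, "cjw".
(Check on "jqkjknfwud": → "jknfwud" → "jfd" ✓)

cjw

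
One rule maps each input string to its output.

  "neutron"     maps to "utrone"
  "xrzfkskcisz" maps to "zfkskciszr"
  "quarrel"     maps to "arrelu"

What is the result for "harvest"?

The transformation: delete the first character, then move the first character to the end.
On "harvest": the first step gives "arvest", and the second then gives "rvesta".

rvesta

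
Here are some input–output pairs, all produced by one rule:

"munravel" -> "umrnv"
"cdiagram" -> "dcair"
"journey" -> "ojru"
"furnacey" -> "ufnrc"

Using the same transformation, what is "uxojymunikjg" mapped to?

xujomynuk

Rule — swap each adjacent pair of characters (1↔2, 3↔4, ...), then delete the last 3 characters.
On "uxojymunikjg": the first step gives "xujomynukigj", and the second then gives "xujomynuk".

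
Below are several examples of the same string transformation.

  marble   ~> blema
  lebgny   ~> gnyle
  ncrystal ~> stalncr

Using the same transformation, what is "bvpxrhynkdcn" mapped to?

ynkdcnbvpxr

Rule — swap the front and back halves of the string, then delete the last character.
Applying both steps to "bvpxrhynkdcn": "ynkdcnbvpxrh", then "ynkdcnbvpxr".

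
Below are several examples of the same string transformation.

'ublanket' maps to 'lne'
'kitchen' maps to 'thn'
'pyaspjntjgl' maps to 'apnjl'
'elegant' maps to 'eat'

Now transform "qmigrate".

irt

Rule — delete the first 2 characters, then keep every other character starting from the first (positions 1st, 3rd, 5th, ...).
On "qmigrate": the first step gives "igrate", and the second then gives "irt".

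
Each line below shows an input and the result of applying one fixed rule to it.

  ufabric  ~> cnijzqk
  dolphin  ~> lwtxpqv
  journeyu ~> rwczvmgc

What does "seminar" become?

The rule is to shift every letter 8 places forward in the alphabet (wrapping around).
So "seminar" becomes "amuqviz".

amuqviz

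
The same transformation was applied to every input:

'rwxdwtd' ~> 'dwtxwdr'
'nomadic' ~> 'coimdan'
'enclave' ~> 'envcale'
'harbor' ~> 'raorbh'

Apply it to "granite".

ertaing

Rule — take characters alternately from the front and the back (1st, last, 2nd, 2nd-last, ...), then move the first character to the end.
Starting from "granite": after the first operation, "gertain"; after the second, "ertaing".
(Check on "rwxdwtd": → "rdwtxwd" → "dwtxwdr" ✓)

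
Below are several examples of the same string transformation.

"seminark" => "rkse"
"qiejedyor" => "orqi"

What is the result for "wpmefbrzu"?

zuwp

What's happening: move the first 2 characters to the end (rotate left by 2), then keep only the last 4 characters.
Applying that to "wpmefbrzu" gives "zuwp".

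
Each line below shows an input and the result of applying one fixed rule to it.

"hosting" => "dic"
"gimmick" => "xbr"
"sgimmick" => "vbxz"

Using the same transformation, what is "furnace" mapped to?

The transformation: shift every letter 11 places backward in the alphabet (wrapping around), then keep every other character starting from the second (positions 2nd, 4th, 6th, ...).
For "furnace" the result is "jcr".

jcr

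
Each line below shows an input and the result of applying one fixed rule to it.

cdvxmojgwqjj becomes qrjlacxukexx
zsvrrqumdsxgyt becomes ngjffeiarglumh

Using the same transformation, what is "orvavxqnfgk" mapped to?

cfjojlebtuy

The rule is to shift every letter 12 places backward in the alphabet (wrapping around).
So "orvavxqnfgk" becomes "cfjojlebtuy".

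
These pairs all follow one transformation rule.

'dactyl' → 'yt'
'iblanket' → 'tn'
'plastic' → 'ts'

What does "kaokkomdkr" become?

ro

Each output is the input with this applied: sort the characters into reverse alphabetical order, then keep only the first 2 characters.
"kaokkomdkr" → "ro".
(Check on "plastic": → "tsplica" → "ts" ✓)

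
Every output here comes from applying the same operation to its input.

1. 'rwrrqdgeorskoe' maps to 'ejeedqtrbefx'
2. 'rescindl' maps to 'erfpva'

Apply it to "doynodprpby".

qblabqcec

What's happening: delete the last 2 characters, then shift every letter 13 places forward in the alphabet (wrapping around) — i.e. ROT13.
Applying both steps to "doynodprpby": "doynodprp", then "qblabqcec".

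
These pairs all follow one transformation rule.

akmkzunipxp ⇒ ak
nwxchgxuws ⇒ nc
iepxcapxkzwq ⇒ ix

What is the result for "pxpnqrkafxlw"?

pn

Each output is the input with this applied: keep one character in every 3, starting at position 1 (positions 1st, 4th, 7th, ...), then delete the last 2 characters.
On "pxpnqrkafxlw": the first step gives "pnkx", and the second then gives "pn".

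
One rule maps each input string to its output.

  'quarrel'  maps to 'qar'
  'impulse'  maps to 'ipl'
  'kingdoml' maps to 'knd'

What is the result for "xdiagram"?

xig

Rule — delete the last 2 characters, then keep every other character starting from the first (positions 1st, 3rd, 5th, ...).
Starting from "xdiagram": after the first operation, "xdiagr"; after the second, "xig".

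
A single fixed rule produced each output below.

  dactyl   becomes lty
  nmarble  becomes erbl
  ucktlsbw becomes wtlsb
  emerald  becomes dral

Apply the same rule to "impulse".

What's happening: delete the first 3 characters, then move the last character to the front.
Applying both steps to "impulse": "ulse", then "euls".

euls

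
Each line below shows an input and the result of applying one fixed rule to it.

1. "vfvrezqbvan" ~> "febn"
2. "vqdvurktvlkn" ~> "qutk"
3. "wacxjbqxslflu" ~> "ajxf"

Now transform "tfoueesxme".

In each case the input is transformed by: keep one character in every 3, starting at position 2 (positions 2nd, 5th, 8th, ...).
For "tfoueesxme" the result is "fex".

fex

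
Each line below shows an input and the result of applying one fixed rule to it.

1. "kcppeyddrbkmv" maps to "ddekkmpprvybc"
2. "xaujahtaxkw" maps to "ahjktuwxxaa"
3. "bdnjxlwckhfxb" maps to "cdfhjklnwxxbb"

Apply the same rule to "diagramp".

dgimpraa

The rule is to sort the characters into alphabetical order, then move the first 2 characters to the end (rotate left by 2).
Starting from "diagramp": after the first operation, "aadgimpr"; after the second, "dgimpraa".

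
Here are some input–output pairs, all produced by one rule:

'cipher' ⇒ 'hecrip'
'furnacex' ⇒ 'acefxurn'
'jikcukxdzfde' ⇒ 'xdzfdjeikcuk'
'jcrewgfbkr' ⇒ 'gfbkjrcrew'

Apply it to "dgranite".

nitdegra

In each case the input is transformed by: swap the first and last characters, then swap the front and back halves of the string.
"dgranite" → "egranitd" → "nitdegra".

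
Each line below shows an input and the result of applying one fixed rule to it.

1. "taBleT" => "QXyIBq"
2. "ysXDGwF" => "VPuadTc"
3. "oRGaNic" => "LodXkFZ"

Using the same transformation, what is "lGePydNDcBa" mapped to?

In each case the input is transformed by: flip the case of every letter, then shift every letter 3 places backward in the alphabet (wrapping around).
For "lGePydNDcBa", step one produces "LgEpYDndCbA"; step two turns that into "IdBmVAkaZyX".
(Check on "ysXDGwF": → "YSxdgWf" → "VPuadTc" ✓)

IdBmVAkaZyX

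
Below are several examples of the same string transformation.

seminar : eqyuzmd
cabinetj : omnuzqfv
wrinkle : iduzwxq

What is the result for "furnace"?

rgdzmoq

The rule is to shift every letter 12 places forward in the alphabet (wrapping around).
"furnace" → "rgdzmoq".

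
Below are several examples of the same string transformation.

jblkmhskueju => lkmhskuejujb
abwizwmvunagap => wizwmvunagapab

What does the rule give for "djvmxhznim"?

The transformation: move the first 2 characters to the end (rotate left by 2).
"djvmxhznim" → "vmxhznimdj".

vmxhznimdj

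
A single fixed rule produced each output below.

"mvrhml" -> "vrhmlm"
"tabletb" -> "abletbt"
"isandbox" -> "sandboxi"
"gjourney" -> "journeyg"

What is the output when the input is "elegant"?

legante

Rule — move the first character to the end.
On "elegant" that produces "legante".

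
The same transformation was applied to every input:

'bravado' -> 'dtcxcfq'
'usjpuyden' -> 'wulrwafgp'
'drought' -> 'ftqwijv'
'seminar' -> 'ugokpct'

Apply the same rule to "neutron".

Rule — shift every letter 2 places forward in the alphabet (wrapping around).
Applying that to "neutron" gives "pgwvtqp".

pgwvtqp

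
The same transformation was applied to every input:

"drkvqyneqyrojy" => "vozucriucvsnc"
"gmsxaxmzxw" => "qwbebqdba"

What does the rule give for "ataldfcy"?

Looking at the pairs, the operation is to delete the first character, then shift every letter 4 places forward in the alphabet (wrapping around).
Working it through for "ataldfcy": intermediate "taldfcy", final "xephjgc".

xephjgc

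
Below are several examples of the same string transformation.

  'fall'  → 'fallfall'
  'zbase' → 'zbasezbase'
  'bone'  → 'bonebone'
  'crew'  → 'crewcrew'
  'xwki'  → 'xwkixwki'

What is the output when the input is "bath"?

In each case the input is transformed by: write the whole string twice.
"bath" → "bathbath".

bathbath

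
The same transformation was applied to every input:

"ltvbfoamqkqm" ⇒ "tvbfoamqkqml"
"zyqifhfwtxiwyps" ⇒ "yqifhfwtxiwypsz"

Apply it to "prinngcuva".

The rule is to move the first character to the end.
So "prinngcuva" becomes "rinngcuvap".

rinngcuvap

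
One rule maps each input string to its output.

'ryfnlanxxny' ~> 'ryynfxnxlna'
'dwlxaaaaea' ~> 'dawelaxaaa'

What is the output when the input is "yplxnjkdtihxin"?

Each output is the input with this applied: take characters alternately from the front and the back (1st, last, 2nd, 2nd-last, ...).
Doing the same to "yplxnjkdtihxin": "ynpilxxhnijtkd".

ynpilxxhnijtkd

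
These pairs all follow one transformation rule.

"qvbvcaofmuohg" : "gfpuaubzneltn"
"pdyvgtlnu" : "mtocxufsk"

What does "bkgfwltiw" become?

hvajfevks

In each case the input is transformed by: shift every letter 1 place backward in the alphabet (wrapping around), then move the last 2 characters to the front (rotate right by 2).
For "bkgfwltiw", step one produces "ajfevkshv"; step two turns that into "hvajfevks".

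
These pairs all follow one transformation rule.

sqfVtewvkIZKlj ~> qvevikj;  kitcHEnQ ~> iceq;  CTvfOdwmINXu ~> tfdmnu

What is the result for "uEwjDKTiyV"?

Each output is the input with this applied: keep every other character starting from the second (positions 2nd, 4th, 6th, ...), then convert every letter to lowercase.
On "uEwjDKTiyV": the first step gives "EjKiV", and the second then gives "ejkiv".
(Check on "CTvfOdwmINXu": → "TfdmNu" → "tfdmnu" ✓)

ejkiv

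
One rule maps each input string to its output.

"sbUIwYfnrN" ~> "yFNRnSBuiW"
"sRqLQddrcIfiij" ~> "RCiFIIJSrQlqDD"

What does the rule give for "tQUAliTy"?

LItYTqua

Looking at the pairs, the operation is to flip the case of every letter, then swap the front and back halves of the string.
For "tQUAliTy", step one produces "TquaLItY"; step two turns that into "LItYTqua".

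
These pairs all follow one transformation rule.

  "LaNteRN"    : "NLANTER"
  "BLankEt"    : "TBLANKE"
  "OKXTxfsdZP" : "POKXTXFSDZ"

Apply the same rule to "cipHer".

RCIPHE

In each case the input is transformed by: move the last character to the front, then convert every letter to uppercase.
Starting from "cipHer": after the first operation, "rcipHe"; after the second, "RCIPHE".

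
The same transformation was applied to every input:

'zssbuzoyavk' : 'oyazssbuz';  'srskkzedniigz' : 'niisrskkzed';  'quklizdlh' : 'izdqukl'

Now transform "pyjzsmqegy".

Each output is the input with this applied: delete the last 2 characters, then move the last 3 characters to the front (rotate right by 3).
Applying both steps to "pyjzsmqegy": "pyjzsmqe", then "mqepyjzs".
(Check on "zssbuzoyavk": → "zssbuzoya" → "oyazssbuz" ✓)

mqepyjzs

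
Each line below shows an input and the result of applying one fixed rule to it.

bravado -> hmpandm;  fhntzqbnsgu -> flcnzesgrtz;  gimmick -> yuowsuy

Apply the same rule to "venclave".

Looking at the pairs, the operation is to move the first 3 characters to the end (rotate left by 3), then shift every letter 12 places forward in the alphabet (wrapping around).
For "venclave", step one produces "claveven"; step two turns that into "oxmhqhqz".

oxmhqhqz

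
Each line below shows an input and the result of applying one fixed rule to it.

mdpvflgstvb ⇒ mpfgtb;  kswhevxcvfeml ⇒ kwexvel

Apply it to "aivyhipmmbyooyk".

What's happening: keep every other character starting from the first (positions 1st, 3rd, 5th, ...).
For "aivyhipmmbyooyk" the result is "avhpmyok".

avhpmyok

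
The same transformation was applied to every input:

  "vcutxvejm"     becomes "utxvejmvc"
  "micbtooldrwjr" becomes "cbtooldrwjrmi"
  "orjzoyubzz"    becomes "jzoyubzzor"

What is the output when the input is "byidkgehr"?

idkgehrby

Looking at the pairs, the operation is to move the first 2 characters to the end (rotate left by 2).
Doing the same to "byidkgehr": "idkgehrby".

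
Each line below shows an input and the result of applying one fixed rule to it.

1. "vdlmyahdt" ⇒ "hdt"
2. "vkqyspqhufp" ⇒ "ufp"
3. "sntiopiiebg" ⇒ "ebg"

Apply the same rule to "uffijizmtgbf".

gbf

The pattern: keep only the last 3 characters.
So "uffijizmtgbf" becomes "gbf".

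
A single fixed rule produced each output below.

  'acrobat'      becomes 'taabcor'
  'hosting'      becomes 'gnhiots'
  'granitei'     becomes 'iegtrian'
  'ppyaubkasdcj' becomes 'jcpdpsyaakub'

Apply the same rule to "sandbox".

The pattern: move the last character to the front, then take characters alternately from the front and the back (1st, last, 2nd, 2nd-last, ...).
On "sandbox" that produces "xosbadn".

xosbadn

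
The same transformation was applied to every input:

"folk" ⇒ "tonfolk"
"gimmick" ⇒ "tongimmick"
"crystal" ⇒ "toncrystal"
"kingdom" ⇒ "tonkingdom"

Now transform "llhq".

Rule — prepend "ton".
Doing the same to "llhq": "tonllhq".

tonllhq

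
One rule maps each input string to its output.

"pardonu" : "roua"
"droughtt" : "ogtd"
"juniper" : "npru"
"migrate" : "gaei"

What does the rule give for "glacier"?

What's happening: move the first 2 characters to the end (rotate left by 2), then keep every other character starting from the first (positions 1st, 3rd, 5th, ...).
Starting from "glacier": after the first operation, "aciergl"; after the second, "airl".

airl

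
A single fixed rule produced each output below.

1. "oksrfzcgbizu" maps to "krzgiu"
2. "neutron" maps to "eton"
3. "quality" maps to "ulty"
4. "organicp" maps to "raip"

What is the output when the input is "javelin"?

Each output is the input with this applied: swap each adjacent pair of characters (1↔2, 3↔4, ...), then keep every other character starting from the first (positions 1st, 3rd, 5th, ...).
Starting from "javelin": after the first operation, "ajeviln"; after the second, "aein".
(Check on "neutron": → "entuorn" → "eton" ✓)

aein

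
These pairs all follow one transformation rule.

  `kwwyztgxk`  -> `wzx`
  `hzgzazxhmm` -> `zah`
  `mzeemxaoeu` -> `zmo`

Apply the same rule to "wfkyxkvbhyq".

The rule is to keep one character in every 3, starting at position 2 (positions 2nd, 5th, 8th, ...).
Doing the same to "wfkyxkvbhyq": "fxbq".

fxbq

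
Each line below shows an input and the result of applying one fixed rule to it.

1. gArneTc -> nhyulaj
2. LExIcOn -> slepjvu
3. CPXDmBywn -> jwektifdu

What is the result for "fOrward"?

mvydhyk

Rule — shift every letter 7 places forward in the alphabet (wrapping around), then convert every letter to lowercase.
Doing the same to "fOrward": "mvydhyk".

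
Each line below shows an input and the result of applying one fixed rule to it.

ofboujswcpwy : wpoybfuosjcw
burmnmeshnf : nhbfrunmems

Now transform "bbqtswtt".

twbtqbst

Each output is the input with this applied: move the last 3 characters to the front (rotate right by 3), then swap each adjacent pair of characters (1↔2, 3↔4, ...).
On "bbqtswtt" that produces "twbtqbst".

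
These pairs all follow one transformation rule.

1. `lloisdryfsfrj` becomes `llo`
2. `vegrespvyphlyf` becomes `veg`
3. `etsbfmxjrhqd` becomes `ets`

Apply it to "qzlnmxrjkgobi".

qzl

What's happening: keep only the first 3 characters.
Doing the same to "qzlnmxrjkgobi": "qzl".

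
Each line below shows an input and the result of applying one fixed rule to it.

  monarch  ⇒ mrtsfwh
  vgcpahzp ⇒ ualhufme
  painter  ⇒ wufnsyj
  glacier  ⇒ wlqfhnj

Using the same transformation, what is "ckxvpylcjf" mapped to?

The rule is to move the last character to the front, then shift every letter 5 places forward in the alphabet (wrapping around).
On "ckxvpylcjf": the first step gives "fckxvpylcj", and the second then gives "khpcaudqho".

khpcaudqho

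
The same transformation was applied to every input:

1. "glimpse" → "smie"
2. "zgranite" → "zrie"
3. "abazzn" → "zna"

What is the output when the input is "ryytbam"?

In each case the input is transformed by: sort the characters into reverse alphabetical order, then keep every other character starting from the first (positions 1st, 3rd, 5th, ...).
Starting from "ryytbam": after the first operation, "yytrmba"; after the second, "ytma".

ytma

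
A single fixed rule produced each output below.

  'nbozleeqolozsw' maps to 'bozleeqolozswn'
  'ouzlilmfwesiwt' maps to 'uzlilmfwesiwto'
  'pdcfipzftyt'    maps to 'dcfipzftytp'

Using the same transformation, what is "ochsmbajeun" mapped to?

chsmbajeuno

The rule is to move the first character to the end.
On "ochsmbajeun" that produces "chsmbajeuno".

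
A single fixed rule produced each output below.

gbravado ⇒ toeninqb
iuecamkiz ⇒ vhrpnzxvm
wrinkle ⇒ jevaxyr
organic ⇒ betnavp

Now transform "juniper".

whavcre

Rule — shift every letter 13 places forward in the alphabet (wrapping around) — i.e. ROT13.
Applying that to "juniper" gives "whavcre".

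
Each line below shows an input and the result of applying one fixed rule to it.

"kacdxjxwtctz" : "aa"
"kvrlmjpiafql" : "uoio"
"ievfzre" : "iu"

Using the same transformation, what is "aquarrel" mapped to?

The transformation: shift every letter 3 places forward in the alphabet (wrapping around), then keep only the vowels.
Applying both steps to "aquarrel": "dtxduuho", then "uuo".

uuo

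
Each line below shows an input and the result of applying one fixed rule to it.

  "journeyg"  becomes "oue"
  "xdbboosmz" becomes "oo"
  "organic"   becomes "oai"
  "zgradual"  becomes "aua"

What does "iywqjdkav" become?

Rule — keep only the vowels.
For "iywqjdkav" the result is "ia".

ia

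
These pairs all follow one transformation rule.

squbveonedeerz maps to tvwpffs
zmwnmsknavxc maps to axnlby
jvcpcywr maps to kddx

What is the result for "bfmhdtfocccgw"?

cnegddx

The transformation: shift every letter 1 place forward in the alphabet (wrapping around), then keep every other character starting from the first (positions 1st, 3rd, 5th, ...).
On "bfmhdtfocccgw": the first step gives "cgnieugpdddhx", and the second then gives "cnegddx".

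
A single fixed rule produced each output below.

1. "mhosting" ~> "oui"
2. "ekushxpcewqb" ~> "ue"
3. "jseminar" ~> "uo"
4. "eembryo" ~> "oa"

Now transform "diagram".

The pattern: shift every letter 2 places forward in the alphabet (wrapping around), then keep only the vowels.
On "diagram": the first step gives "fkcitco", and the second then gives "io".

io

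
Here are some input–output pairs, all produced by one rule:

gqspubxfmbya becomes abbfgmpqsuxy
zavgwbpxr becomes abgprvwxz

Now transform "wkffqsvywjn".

ffjknqsvwwy

Each output is the input with this applied: sort the characters into alphabetical order.
"wkffqsvywjn" → "ffjknqsvwwy".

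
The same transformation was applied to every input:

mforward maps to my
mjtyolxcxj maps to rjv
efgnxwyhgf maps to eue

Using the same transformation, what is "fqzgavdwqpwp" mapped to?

Each output is the input with this applied: shift every letter 2 places backward in the alphabet (wrapping around), then keep one character in every 3, starting at position 3 (positions 3rd, 6th, 9th, ...).
Applying both steps to "fqzgavdwqpwp": "doxeytbuonun", then "xton".
(Check on "mjtyolxcxj": → "khrwmjvavh" → "rjv" ✓)

xton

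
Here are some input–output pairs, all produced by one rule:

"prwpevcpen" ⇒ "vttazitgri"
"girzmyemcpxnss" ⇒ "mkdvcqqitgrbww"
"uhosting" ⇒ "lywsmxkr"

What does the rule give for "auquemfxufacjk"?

The transformation: swap each adjacent pair of characters (1↔2, 3↔4, ...), then shift every letter 4 places forward in the alphabet (wrapping around).
On "auquemfxufacjk": the first step gives "uauqmexffucakj", and the second then gives "yeyuqibjjygeon".

yeyuqibjjygeon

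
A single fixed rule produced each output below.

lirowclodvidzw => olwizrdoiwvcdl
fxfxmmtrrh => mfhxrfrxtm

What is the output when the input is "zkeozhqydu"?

The pattern: take characters alternately from the front and the back (1st, last, 2nd, 2nd-last, ...), then move the last character to the front.
Applying that to "zkeozhqydu" gives "hzukdeyoqz".

hzukdeyoqz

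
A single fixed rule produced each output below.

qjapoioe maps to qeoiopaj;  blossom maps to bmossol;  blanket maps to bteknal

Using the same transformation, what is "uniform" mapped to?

Each output is the input with this applied: move the first character to the end, then reverse the string.
Working it through for "uniform": intermediate "niformu", final "umrofin".

umrofin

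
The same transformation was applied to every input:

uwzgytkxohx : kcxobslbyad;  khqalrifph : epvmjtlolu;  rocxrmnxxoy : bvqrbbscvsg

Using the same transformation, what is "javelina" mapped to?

Looking at the pairs, the operation is to shift every letter 4 places forward in the alphabet (wrapping around), then move the first 3 characters to the end (rotate left by 3).
Starting from "javelina": after the first operation, "nezipmre"; after the second, "ipmrenez".

ipmrenez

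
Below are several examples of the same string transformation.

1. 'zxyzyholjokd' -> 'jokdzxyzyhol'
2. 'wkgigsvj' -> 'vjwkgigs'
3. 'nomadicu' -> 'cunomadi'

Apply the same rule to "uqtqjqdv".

In each case the input is transformed by: move the first 2 characters to the end (rotate left by 2), then swap the front and back halves of the string.
On "uqtqjqdv": the first step gives "tqjqdvuq", and the second then gives "dvuqtqjq".
(Check on "nomadicu": → "madicuno" → "cunomadi" ✓)

dvuqtqjq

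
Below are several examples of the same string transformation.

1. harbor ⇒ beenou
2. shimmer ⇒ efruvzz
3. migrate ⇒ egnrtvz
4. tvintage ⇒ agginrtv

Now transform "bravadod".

Each output is the input with this applied: shift every letter 13 places forward in the alphabet (wrapping around) — i.e. ROT13, then sort the characters into alphabetical order.
Applying both steps to "bravadod": "oeninqbq", then "beinnoqq".
(Check on "shimmer": → "fuvzzre" → "efruvzz" ✓)

beinnoqq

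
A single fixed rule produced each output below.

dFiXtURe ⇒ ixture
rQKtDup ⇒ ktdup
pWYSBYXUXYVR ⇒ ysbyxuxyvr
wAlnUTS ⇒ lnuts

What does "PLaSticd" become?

Each output is the input with this applied: delete the first 2 characters, then convert every letter to lowercase.
On "PLaSticd": the first step gives "aSticd", and the second then gives "asticd".

asticd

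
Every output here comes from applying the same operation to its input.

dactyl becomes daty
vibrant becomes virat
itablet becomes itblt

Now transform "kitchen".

Looking at the pairs, the operation is to double every character, then keep one character in every 3, starting at position 1 (positions 1st, 4th, 7th, ...).
On "kitchen": the first step gives "kkiittcchheenn", and the second then gives "kichn".

kichn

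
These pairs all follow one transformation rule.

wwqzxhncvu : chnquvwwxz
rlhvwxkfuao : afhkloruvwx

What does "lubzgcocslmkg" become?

The transformation: sort the characters into alphabetical order.
So "lubzgcocslmkg" becomes "bccggkllmosuz".

bccggkllmosuz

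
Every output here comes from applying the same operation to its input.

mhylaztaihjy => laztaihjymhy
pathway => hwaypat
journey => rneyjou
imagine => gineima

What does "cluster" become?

Looking at the pairs, the operation is to move the first 3 characters to the end (rotate left by 3).
On "cluster" that produces "sterclu".

sterclu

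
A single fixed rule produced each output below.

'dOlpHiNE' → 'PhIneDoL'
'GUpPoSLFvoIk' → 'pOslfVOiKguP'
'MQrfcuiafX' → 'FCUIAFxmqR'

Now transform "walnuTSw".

The rule is to move the first 3 characters to the end (rotate left by 3), then flip the case of every letter.
"walnuTSw" → "nuTSwwal" → "NUtsWWAL".
(Check on "GUpPoSLFvoIk": → "PoSLFvoIkGUp" → "pOslfVOiKguP" ✓)

NUtsWWAL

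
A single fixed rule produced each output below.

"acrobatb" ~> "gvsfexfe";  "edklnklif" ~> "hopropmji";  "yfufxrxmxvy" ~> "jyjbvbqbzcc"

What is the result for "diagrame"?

In each case the input is transformed by: shift every letter 4 places forward in the alphabet (wrapping around), then move the first character to the end.
Starting from "diagrame": after the first operation, "hmekveqi"; after the second, "mekveqih".

mekveqih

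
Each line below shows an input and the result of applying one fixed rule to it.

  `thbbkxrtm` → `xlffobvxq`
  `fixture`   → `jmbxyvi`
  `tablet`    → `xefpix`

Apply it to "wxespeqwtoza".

The pattern: shift every letter 4 places forward in the alphabet (wrapping around).
Doing the same to "wxespeqwtoza": "abiwtiuaxsde".

abiwtiuaxsde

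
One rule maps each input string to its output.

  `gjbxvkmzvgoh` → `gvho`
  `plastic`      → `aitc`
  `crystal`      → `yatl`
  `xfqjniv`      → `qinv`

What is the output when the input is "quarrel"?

aerl

In each case the input is transformed by: swap each adjacent pair of characters (1↔2, 3↔4, ...), then keep only the last 4 characters.
Working it through for "quarrel": intermediate "uqraerl", final "aerl".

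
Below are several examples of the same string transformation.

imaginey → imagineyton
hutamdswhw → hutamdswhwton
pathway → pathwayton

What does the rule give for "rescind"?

rescindton

The transformation: append "ton".
For "rescind" the result is "rescindton".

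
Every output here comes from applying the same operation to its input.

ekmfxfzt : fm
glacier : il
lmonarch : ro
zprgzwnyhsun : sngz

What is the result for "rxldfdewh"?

edr

What's happening: reverse the string, then keep one character in every 3, starting at position 3 (positions 3rd, 6th, 9th, ...).
Applying both steps to "rxldfdewh": "hwedfdlxr", then "edr".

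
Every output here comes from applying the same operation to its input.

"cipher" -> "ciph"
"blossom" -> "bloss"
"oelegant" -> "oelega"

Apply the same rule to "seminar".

semin

Each output is the input with this applied: delete the last 2 characters.
So "seminar" becomes "semin".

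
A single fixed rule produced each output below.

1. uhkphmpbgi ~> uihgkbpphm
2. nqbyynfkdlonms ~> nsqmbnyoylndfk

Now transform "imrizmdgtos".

In each case the input is transformed by: take characters alternately from the front and the back (1st, last, 2nd, 2nd-last, ...).
"imrizmdgtos" → "ismortigzdm".

ismortigzdm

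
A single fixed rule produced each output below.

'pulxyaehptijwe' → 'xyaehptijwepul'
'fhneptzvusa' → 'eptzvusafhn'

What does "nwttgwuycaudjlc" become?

tgwuycaudjlcnwt

The transformation: move the first 3 characters to the end (rotate left by 3).
Doing the same to "nwttgwuycaudjlc": "tgwuycaudjlcnwt".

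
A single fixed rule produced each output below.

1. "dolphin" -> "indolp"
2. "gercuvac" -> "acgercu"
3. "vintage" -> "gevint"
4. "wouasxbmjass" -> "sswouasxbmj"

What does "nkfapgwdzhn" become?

hnnkfapgwd

The pattern: move the last 2 characters to the front (rotate right by 2), then delete the last character.
Starting from "nkfapgwdzhn": after the first operation, "hnnkfapgwdz"; after the second, "hnnkfapgwd".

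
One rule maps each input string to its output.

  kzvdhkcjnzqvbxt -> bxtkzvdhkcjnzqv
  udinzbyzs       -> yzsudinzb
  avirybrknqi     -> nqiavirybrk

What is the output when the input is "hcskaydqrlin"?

linhcskaydqr

The pattern: move the last 3 characters to the front (rotate right by 3).
Applying that to "hcskaydqrlin" gives "linhcskaydqr".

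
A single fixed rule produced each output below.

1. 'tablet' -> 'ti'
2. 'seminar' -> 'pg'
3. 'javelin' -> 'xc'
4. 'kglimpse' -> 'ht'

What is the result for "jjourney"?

tn

Rule — shift every letter 11 places backward in the alphabet (wrapping around), then keep only the last 2 characters.
"jjourney" → "yydjgctn" → "tn".
(Check on "javelin": → "ypktaxc" → "xc" ✓)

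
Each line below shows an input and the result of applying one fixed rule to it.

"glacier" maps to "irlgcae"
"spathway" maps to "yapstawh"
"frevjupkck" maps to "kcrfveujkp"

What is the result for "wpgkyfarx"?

axpwkgfyr

In each case the input is transformed by: swap each adjacent pair of characters (1↔2, 3↔4, ...), then move the last 2 characters to the front (rotate right by 2).
So "wpgkyfarx" becomes "axpwkgfyr".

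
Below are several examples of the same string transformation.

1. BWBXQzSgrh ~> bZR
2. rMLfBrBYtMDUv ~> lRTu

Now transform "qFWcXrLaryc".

wRR

Looking at the pairs, the operation is to keep one character in every 3, starting at position 3 (positions 3rd, 6th, 9th, ...), then flip the case of every letter.
On "qFWcXrLaryc": the first step gives "Wrr", and the second then gives "wRR".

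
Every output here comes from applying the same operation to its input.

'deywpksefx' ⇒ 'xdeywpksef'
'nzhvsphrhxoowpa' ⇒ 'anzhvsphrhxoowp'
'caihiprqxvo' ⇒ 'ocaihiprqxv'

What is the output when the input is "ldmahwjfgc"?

cldmahwjfg

The transformation: move the last character to the front.
So "ldmahwjfgc" becomes "cldmahwjfg".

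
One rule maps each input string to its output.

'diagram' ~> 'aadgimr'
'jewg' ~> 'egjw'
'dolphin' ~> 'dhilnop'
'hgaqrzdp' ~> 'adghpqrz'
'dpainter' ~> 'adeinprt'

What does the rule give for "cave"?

What's happening: sort the characters into alphabetical order.
"cave" → "acev".

acev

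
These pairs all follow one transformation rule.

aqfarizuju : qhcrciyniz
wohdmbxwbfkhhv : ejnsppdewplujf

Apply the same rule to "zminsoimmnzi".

quuvhqhuqvaw

The transformation: swap the front and back halves of the string, then shift every letter 8 places forward in the alphabet (wrapping around).
For "zminsoimmnzi" the result is "quuvhqhuqvaw".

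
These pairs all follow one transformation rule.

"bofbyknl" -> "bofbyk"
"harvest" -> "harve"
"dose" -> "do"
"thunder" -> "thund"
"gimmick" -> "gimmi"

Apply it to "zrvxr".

The transformation: delete the last 2 characters.
Doing the same to "zrvxr": "zrv".

zrv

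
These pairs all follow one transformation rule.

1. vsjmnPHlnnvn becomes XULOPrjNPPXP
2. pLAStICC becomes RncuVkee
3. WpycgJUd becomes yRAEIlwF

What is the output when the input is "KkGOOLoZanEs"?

In each case the input is transformed by: shift every letter 2 places forward in the alphabet (wrapping around), then flip the case of every letter.
"KkGOOLoZanEs" → "mMiqqnQbCPgU".

mMiqqnQbCPgU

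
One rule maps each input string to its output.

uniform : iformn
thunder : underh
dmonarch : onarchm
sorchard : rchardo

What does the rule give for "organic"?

What's happening: delete the first character, then move the first character to the end.
On "organic": the first step gives "rganic", and the second then gives "ganicr".

ganicr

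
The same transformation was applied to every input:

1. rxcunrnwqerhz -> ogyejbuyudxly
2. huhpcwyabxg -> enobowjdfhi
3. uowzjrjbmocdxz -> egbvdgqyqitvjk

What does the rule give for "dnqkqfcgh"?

nokuxrxmj

The transformation: move the last 2 characters to the front (rotate right by 2), then shift every letter 7 places forward in the alphabet (wrapping around).
"dnqkqfcgh" → "nokuxrxmj".
(Check on "rxcunrnwqerhz": → "hzrxcunrnwqer" → "ogyejbuyudxly" ✓)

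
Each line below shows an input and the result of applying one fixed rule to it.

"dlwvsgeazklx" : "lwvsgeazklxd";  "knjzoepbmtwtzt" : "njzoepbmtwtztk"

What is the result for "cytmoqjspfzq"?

ytmoqjspfzqc

Looking at the pairs, the operation is to move the first character to the end.
So "cytmoqjspfzq" becomes "ytmoqjspfzqc".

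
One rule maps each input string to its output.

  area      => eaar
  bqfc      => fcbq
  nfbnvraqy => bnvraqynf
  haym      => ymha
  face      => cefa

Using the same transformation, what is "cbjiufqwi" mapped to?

jiufqwicb

Each output is the input with this applied: move the first 2 characters to the end (rotate left by 2).
Doing the same to "cbjiufqwi": "jiufqwicb".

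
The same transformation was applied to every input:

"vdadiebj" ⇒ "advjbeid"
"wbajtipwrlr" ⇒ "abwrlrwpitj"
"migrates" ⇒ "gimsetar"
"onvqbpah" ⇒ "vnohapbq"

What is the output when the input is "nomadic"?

moncida

What's happening: reverse the string, then move the last 3 characters to the front (rotate right by 3).
So "nomadic" becomes "moncida".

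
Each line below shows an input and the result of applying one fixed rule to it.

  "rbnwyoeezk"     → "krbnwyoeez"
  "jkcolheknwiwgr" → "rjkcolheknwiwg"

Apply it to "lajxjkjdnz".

zlajxjkjdn

What's happening: move the last character to the front.
For "lajxjkjdnz" the result is "zlajxjkjdn".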